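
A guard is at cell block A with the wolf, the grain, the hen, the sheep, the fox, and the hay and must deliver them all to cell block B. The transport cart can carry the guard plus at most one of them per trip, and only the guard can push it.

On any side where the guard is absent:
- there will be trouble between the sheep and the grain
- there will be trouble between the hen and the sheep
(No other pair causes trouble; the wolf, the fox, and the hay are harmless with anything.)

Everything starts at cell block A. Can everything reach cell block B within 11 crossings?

No

Counting alone: the guard can take at most 1 across per trip to cell block B, so moving all 6 needs at least 6 loaded trips out, with a return between consecutive ones — at least 11 crossings.
The safety rule pushes this higher. Following every safe sequence of crossings, the most of the 6 that can be at cell block B as the transport cart arrives there on crossing 11 is 5 — never all 6.
So the move cannot be finished within 11 crossings. (The shortest complete plan takes 13:)
1. Guard goes to cell block B with the sheep.
2. Guard goes back to cell block A alone.
3. Guard goes to cell block B with the wolf.
4. Guard goes back to cell block A alone.
5. Guard goes to cell block B with the grain.
6. Guard goes back to cell block A with the sheep.
7. Guard goes to cell block B with the hen.
8. Guard goes back to cell block A alone.
9. Guard goes to cell block B with the fox.
10. Guard goes back to cell block A alone.
11. Guard goes to cell block B with the hay.
12. Guard goes back to cell block A alone.
13. Guard goes to cell block B with the sheep.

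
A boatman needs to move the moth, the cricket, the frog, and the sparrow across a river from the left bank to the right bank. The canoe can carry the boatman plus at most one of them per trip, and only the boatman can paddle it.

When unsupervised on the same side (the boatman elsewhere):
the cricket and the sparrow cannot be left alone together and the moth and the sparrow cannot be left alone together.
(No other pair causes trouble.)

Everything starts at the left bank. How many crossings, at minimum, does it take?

Counting alone: the boatman can take at most 1 across per trip to the right bank, so moving all 4 needs at least 4 loaded trips out, with a return between consecutive ones — at least 7 crossings.
The safety rule pushes this higher. Following every safe sequence of crossings, the most of the 4 that can be at the right bank as the canoe arrives there on crossing 7 is 3 — never all 4.
So no plan with fewer than 9 crossings exists, and this one achieves 9:
1. Boatman goes to the right bank with the sparrow.  [the left bank: the cricket, the frog, the moth | the right bank: the sparrow]
2. Boatman goes back to the left bank alone.  [the left bank: the cricket, the frog, the moth | the right bank: the sparrow]
3. Boatman goes to the right bank with the moth.  [the left bank: the cricket, the frog | the right bank: the moth, the sparrow]
4. Boatman goes back to the left bank with the sparrow.  [the left bank: the cricket, the frog, the sparrow | the right bank: the moth]
5. Boatman goes to the right bank with the cricket.  [the left bank: the frog, the sparrow | the right bank: the cricket, the moth]
6. Boatman goes back to the left bank alone.  [the left bank: the frog, the sparrow | the right bank: the cricket, the moth]
7. Boatman goes to the right bank with the frog.  [the left bank: the sparrow | the right bank: the cricket, the frog, the moth]
8. Boatman goes back to the left bank alone.  [the left bank: the sparrow | the right bank: the cricket, the frog, the moth]
9. Boatman goes to the right bank with the sparrow.  [the left bank: — | the right bank: the cricket, the frog, the moth, the sparrow]

9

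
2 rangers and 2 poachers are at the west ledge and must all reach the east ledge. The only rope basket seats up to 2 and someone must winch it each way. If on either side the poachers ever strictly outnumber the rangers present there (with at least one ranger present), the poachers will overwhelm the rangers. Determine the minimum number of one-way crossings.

Counting alone: each trip to the east ledge takes at most 2 across and each return brings at least 1 back, so after t trips out (and t−1 returns) at most 2t − (t−1) of the 4 are across; that first reaches 4 at t = 3, so at least 5 crossings are needed.
The plan below uses exactly 5 crossings, so it is optimal:
1. 2 poachers → the east ledge.  (the west ledge: 2R 0P; the east ledge: 0R 2P)
2. 1 poacher ← the west ledge.  (the west ledge: 2R 1P; the east ledge: 0R 1P)
3. 2 rangers → the east ledge.  (the west ledge: 0R 1P; the east ledge: 2R 1P)
4. 1 poacher ← the west ledge.  (the west ledge: 0R 2P; the east ledge: 2R 0P)
5. 2 poachers → the east ledge.  (the west ledge: 0R 0P; the east ledge: 2R 2P)

5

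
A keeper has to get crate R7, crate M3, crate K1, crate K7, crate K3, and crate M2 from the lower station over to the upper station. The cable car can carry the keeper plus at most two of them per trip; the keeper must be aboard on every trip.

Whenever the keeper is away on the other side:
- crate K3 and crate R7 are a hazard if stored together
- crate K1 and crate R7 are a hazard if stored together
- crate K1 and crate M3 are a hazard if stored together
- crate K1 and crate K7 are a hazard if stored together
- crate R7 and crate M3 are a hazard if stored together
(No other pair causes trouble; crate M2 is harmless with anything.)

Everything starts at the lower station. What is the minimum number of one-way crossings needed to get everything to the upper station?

9

Counting alone: the keeper can take at most 2 across per trip to the upper station, so moving all 6 needs at least 3 loaded trips out, with a return between consecutive ones — at least 5 crossings.
The safety rule pushes this higher. Following every safe sequence of crossings, the most of the 6 that can be at the upper station as the cable car arrives there on crossings 5, 7 is 4, 5 respectively — never all 6.
So no plan with fewer than 9 crossings exists, and this one achieves 9:
1. Keeper goes to the upper station with crate K1 and crate R7.
2. Keeper goes back to the lower station with crate R7.
3. Keeper goes to the upper station with crate K7 and crate R7.
4. Keeper goes back to the lower station with crate K1.
5. Keeper goes to the upper station with crate K3 and crate M3.
6. Keeper goes back to the lower station with crate R7.
7. Keeper goes to the upper station with crate M2 and crate R7.
8. Keeper goes back to the lower station with crate R7.
9. Keeper goes to the upper station with crate K1 and crate R7.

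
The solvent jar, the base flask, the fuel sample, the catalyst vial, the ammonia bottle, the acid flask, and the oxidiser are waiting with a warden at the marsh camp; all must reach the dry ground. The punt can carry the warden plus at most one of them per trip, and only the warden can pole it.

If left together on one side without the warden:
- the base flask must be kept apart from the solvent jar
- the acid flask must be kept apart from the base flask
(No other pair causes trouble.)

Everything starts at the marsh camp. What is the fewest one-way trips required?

15

Counting alone: the warden can take at most 1 across per trip to the dry ground, so moving all 7 needs at least 7 loaded trips out, with a return between consecutive ones — at least 13 crossings.
The safety rule pushes this higher. Following every safe sequence of crossings, the most of the 7 that can be at the dry ground as the punt arrives there on crossing 13 is 6 — never all 7.
So no plan with fewer than 15 crossings exists, and this one achieves 15:
1. Warden goes to the dry ground with the base flask.
2. Warden goes back to the marsh camp alone.
3. Warden goes to the dry ground with the solvent jar.
4. Warden goes back to the marsh camp with the base flask.
5. Warden goes to the dry ground with the acid flask.
6. Warden goes back to the marsh camp alone.
7. Warden goes to the dry ground with the fuel sample.
8. Warden goes back to the marsh camp alone.
9. Warden goes to the dry ground with the catalyst vial.
10. Warden goes back to the marsh camp alone.
11. Warden goes to the dry ground with the ammonia bottle.
12. Warden goes back to the marsh camp alone.
13. Warden goes to the dry ground with the oxidiser.
14. Warden goes back to the marsh camp alone.
15. Warden goes to the dry ground with the base flask.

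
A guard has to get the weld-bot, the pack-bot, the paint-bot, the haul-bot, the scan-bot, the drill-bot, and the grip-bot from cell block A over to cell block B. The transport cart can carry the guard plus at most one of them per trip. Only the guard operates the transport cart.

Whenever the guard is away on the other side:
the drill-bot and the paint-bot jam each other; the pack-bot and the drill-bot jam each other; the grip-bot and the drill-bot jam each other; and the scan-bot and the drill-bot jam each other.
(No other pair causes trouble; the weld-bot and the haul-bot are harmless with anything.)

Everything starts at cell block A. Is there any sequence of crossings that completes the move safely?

Following every safe sequence of crossings from the start, the most of the 7 that can be at cell block B as the transport cart arrives there on crossings 1, 3, 5, 7 is 1, 2, 3, 4 respectively; the best ever achieved is 4 of 7.
From crossing 9 on, no configuration arises that was not already reachable earlier: only 44 distinct safe configurations (who is on which side, and where the transport cart is) can ever be reached, none of them has everyone across, and every continuation just revisits them. So no valid plan exists.

No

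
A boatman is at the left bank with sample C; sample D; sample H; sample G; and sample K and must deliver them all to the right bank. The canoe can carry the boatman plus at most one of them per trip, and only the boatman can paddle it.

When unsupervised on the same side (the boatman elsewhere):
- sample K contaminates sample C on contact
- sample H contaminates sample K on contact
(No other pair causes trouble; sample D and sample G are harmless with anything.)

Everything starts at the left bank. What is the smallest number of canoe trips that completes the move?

11

Counting alone: the boatman can take at most 1 across per trip to the right bank, so moving all 5 needs at least 5 loaded trips out, with a return between consecutive ones — at least 9 crossings.
The safety rule pushes this higher. Following every safe sequence of crossings, the most of the 5 that can be at the right bank as the canoe arrives there on crossing 9 is 4 — never all 5.
So no plan with fewer than 11 crossings exists, and this one achieves 11:
1. Boatman goes to the right bank with sample K.  [the left bank: sample C, sample D, sample G, sample H | the right bank: sample K]
2. Boatman goes back to the left bank alone.  [the left bank: sample C, sample D, sample G, sample H | the right bank: sample K]
3. Boatman goes to the right bank with sample C.  [the left bank: sample D, sample G, sample H | the right bank: sample C, sample K]
4. Boatman goes back to the left bank with sample K.  [the left bank: sample D, sample G, sample H, sample K | the right bank: sample C]
5. Boatman goes to the right bank with sample H.  [the left bank: sample D, sample G, sample K | the right bank: sample C, sample H]
6. Boatman goes back to the left bank alone.  [the left bank: sample D, sample G, sample K | the right bank: sample C, sample H]
7. Boatman goes to the right bank with sample D.  [the left bank: sample G, sample K | the right bank: sample C, sample D, sample H]
8. Boatman goes back to the left bank alone.  [the left bank: sample G, sample K | the right bank: sample C, sample D, sample H]
9. Boatman goes to the right bank with sample G.  [the left bank: sample K | the right bank: sample C, sample D, sample G, sample H]
10. Boatman goes back to the left bank alone.  [the left bank: sample K | the right bank: sample C, sample D, sample G, sample H]
11. Boatman goes to the right bank with sample K.  [the left bank: — | the right bank: sample C, sample D, sample G, sample H, sample K]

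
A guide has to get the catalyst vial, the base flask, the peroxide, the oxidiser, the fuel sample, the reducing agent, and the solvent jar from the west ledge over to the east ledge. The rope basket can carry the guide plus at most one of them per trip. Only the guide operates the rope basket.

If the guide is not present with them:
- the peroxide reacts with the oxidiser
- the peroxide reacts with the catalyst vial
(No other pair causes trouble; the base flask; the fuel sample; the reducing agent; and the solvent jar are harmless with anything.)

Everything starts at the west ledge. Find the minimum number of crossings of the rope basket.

15

Counting alone: the guide can take at most 1 across per trip to the east ledge, so moving all 7 needs at least 7 loaded trips out, with a return between consecutive ones — at least 13 crossings.
The safety rule pushes this higher. Following every safe sequence of crossings, the most of the 7 that can be at the east ledge as the rope basket arrives there on crossing 13 is 6 — never all 7.
So no plan with fewer than 15 crossings exists, and this one achieves 15:
1. Guide goes to the east ledge with the peroxide.
2. Guide goes back to the west ledge alone.
3. Guide goes to the east ledge with the catalyst vial.
4. Guide goes back to the west ledge with the peroxide.
5. Guide goes to the east ledge with the oxidiser.
6. Guide goes back to the west ledge alone.
7. Guide goes to the east ledge with the base flask.
8. Guide goes back to the west ledge alone.
9. Guide goes to the east ledge with the fuel sample.
10. Guide goes back to the west ledge alone.
11. Guide goes to the east ledge with the reducing agent.
12. Guide goes back to the west ledge alone.
13. Guide goes to the east ledge with the solvent jar.
14. Guide goes back to the west ledge alone.
15. Guide goes to the east ledge with the peroxide.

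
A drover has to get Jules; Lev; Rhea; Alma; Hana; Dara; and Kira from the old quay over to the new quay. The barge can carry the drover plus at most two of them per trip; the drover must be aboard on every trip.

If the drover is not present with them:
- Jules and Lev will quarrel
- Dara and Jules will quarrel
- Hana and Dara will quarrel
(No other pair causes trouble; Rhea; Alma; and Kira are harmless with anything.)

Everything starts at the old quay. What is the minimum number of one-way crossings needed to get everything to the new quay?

7

Counting alone: the drover can take at most 2 across per trip to the new quay, so moving all 7 needs at least 4 loaded trips out, with a return between consecutive ones — at least 7 crossings.
The plan below uses exactly 7 crossings, so it is optimal:
1. Drover goes to the new quay with Hana and Jules.
2. Drover goes back to the old quay alone.
3. Drover goes to the new quay with Rhea.
4. Drover goes back to the old quay alone.
5. Drover goes to the new quay with Alma and Kira.
6. Drover goes back to the old quay alone.
7. Drover goes to the new quay with Dara and Lev.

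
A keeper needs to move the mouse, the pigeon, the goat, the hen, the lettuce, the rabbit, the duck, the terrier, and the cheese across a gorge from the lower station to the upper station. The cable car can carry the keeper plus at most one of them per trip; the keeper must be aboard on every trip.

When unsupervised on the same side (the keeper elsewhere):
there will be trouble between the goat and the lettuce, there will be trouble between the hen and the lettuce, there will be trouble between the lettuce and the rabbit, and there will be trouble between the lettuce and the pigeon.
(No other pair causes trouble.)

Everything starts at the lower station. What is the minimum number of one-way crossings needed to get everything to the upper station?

impossible

Following every safe sequence of crossings from the start, the most of the 9 that can be at the upper station as the cable car arrives there on crossings 1, 3, 5, 7, 9, 11 is 1, 2, 3, 4, 5, 6 respectively; the best ever achieved is 6 of 9.
From crossing 13 on, no configuration arises that was not already reachable earlier: only 176 distinct safe configurations (who is on which side, and where the cable car is) can ever be reached, none of them has everyone across, and every continuation just revisits them. So no valid plan exists.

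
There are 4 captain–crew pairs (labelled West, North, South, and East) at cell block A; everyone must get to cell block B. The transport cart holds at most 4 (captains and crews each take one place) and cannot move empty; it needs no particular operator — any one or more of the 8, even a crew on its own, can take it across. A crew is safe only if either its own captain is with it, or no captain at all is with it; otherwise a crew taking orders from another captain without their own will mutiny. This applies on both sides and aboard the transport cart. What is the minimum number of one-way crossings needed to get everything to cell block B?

Counting alone: each trip to cell block B takes at most 4 across and each return brings at least 1 back, so after t trips out (and t−1 returns) at most 4t − (t−1) of the 8 are across; that first reaches 8 at t = 3, so at least 5 crossings are needed.
The plan below uses exactly 5 crossings, so it is optimal:
1. captain West and crew West cross → cell block B.
2. captain West crosses ← cell block A.
3. captain East, captain North, captain South, and captain West cross → cell block B.
4. crew West crosses ← cell block A.
5. crew East, crew North, crew South, and crew West cross → cell block B.

5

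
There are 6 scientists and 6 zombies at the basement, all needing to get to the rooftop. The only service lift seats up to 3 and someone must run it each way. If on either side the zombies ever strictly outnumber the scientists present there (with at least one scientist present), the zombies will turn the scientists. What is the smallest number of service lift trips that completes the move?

impossible

Following every safe sequence of crossings from the start, the most of the 12 that can be at the rooftop as the service lift arrives there on crossings 1, 3, 5 is 3, 5, 6 respectively; the best ever achieved is 6 of 12.
From crossing 7 on, no configuration arises that was not already reachable earlier: only 17 distinct safe configurations (who is on which side, and where the service lift is) can ever be reached, none of them has everyone across, and every continuation just revisits them. They are: 0 scientists + 0 zombies across (service lift back at the start); 0 scientists + 1 zombie across (service lift there); 0 scientists + 1 zombie across (service lift back at the start); 0 scientists + 2 zombies across (service lift there); 0 scientists + 2 zombies across (service lift back at the start); 0 scientists + 3 zombies across (service lift there); 0 scientists + 3 zombies across (service lift back at the start); 0 scientists + 4 zombies across (service lift there); 0 scientists + 4 zombies across (service lift back at the start); 0 scientists + 5 zombies across (service lift there); 0 scientists + 5 zombies across (service lift back at the start); 0 scientists + 6 zombies across (service lift there); 1 scientist + 1 zombie across (service lift there); 1 scientist + 1 zombie across (service lift back at the start); 2 scientists + 2 zombies across (service lift there); 2 scientists + 2 zombies across (service lift back at the start); 3 scientists + 3 zombies across (service lift there). So no valid plan exists.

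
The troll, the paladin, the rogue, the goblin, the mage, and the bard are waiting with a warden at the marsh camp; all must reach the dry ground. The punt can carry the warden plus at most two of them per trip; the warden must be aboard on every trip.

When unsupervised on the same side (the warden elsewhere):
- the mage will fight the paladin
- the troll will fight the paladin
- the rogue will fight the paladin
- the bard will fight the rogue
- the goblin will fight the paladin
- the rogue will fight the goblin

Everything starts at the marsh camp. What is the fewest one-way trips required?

Counting alone: the warden can take at most 2 across per trip to the dry ground, so moving all 6 needs at least 3 loaded trips out, with a return between consecutive ones — at least 5 crossings.
The safety rule pushes this higher. Following every safe sequence of crossings, the most of the 6 that can be at the dry ground as the punt arrives there on crossings 5, 7 is 4, 5 respectively — never all 6.
So no plan with fewer than 9 crossings exists, and this one achieves 9:
1. Warden goes to the dry ground with the paladin and the rogue.  [the marsh camp: the bard, the goblin, the mage, the troll | the dry ground: the paladin, the rogue]
2. Warden goes back to the marsh camp with the paladin.  [the marsh camp: the bard, the goblin, the mage, the paladin, the troll | the dry ground: the rogue]
3. Warden goes to the dry ground with the paladin and the troll.  [the marsh camp: the bard, the goblin, the mage | the dry ground: the paladin, the rogue, the troll]
4. Warden goes back to the marsh camp with the paladin.  [the marsh camp: the bard, the goblin, the mage, the paladin | the dry ground: the rogue, the troll]
5. Warden goes to the dry ground with the mage and the paladin.  [the marsh camp: the bard, the goblin | the dry ground: the mage, the paladin, the rogue, the troll]
6. Warden goes back to the marsh camp with the paladin.  [the marsh camp: the bard, the goblin, the paladin | the dry ground: the mage, the rogue, the troll]
7. Warden goes to the dry ground with the bard and the goblin.  [the marsh camp: the paladin | the dry ground: the bard, the goblin, the mage, the rogue, the troll]
8. Warden goes back to the marsh camp with the rogue.  [the marsh camp: the paladin, the rogue | the dry ground: the bard, the goblin, the mage, the troll]
9. Warden goes to the dry ground with the paladin and the rogue.  [the marsh camp: — | the dry ground: the bard, the goblin, the mage, the paladin, the rogue, the troll]

9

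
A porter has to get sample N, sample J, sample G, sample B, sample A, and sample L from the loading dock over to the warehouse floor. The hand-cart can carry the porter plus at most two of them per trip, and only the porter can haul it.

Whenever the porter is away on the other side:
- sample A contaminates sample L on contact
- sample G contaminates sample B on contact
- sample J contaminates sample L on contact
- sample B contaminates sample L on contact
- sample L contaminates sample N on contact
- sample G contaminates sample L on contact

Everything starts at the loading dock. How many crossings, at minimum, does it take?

9

Counting alone: the porter can take at most 2 across per trip to the warehouse floor, so moving all 6 needs at least 3 loaded trips out, with a return between consecutive ones — at least 5 crossings.
The safety rule pushes this higher. Following every safe sequence of crossings, the most of the 6 that can be at the warehouse floor as the hand-cart arrives there on crossings 5, 7 is 4, 5 respectively — never all 6.
So no plan with fewer than 9 crossings exists, and this one achieves 9:
1. Porter goes to the warehouse floor with sample G and sample L.  [the loading dock: sample A, sample B, sample J, sample N | the warehouse floor: sample G, sample L]
2. Porter goes back to the loading dock with sample G.  [the loading dock: sample A, sample B, sample G, sample J, sample N | the warehouse floor: sample L]
3. Porter goes to the warehouse floor with sample G and sample N.  [the loading dock: sample A, sample B, sample J | the warehouse floor: sample G, sample L, sample N]
4. Porter goes back to the loading dock with sample L.  [the loading dock: sample A, sample B, sample J, sample L | the warehouse floor: sample G, sample N]
5. Porter goes to the warehouse floor with sample J and sample L.  [the loading dock: sample A, sample B | the warehouse floor: sample G, sample J, sample L, sample N]
6. Porter goes back to the loading dock with sample L.  [the loading dock: sample A, sample B, sample L | the warehouse floor: sample G, sample J, sample N]
7. Porter goes to the warehouse floor with sample A and sample B.  [the loading dock: sample L | the warehouse floor: sample A, sample B, sample G, sample J, sample N]
8. Porter goes back to the loading dock with sample G.  [the loading dock: sample G, sample L | the warehouse floor: sample A, sample B, sample J, sample N]
9. Porter goes to the warehouse floor with sample G and sample L.  [the loading dock: — | the warehouse floor: sample A, sample B, sample G, sample J, sample L, sample N]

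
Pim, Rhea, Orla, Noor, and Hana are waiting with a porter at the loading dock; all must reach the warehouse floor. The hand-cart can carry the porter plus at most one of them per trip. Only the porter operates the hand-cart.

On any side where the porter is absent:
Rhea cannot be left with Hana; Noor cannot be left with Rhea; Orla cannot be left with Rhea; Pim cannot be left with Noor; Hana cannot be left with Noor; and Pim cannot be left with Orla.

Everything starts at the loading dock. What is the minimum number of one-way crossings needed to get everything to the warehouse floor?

Whatever the first load, the items left behind include a forbidden pair without the porter. No opening move is safe, so no plan exists.

impossible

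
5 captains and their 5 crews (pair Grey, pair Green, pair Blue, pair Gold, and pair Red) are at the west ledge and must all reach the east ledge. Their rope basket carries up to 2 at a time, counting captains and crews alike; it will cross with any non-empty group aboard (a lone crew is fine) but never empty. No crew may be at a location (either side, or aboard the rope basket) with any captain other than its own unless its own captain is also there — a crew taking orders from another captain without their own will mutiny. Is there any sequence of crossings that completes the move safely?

Following every safe sequence of crossings from the start, the most of the 10 that can be at the east ledge as the rope basket arrives there on crossings 1, 3, 5, 7 is 2, 3, 4, 5 respectively; the best ever achieved is 5 of 10.
From crossing 9 on, no configuration arises that was not already reachable earlier: only 82 distinct safe configurations (who is on which side, and where the rope basket is) can ever be reached, none of them has everyone across, and every continuation just revisits them. So no valid plan exists.

No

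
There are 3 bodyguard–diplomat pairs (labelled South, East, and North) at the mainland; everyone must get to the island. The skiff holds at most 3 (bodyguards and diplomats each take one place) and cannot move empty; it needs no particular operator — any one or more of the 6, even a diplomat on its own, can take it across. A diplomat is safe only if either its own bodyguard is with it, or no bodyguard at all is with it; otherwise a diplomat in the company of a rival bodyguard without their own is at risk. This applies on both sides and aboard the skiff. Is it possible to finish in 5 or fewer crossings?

Yes — this plan uses 5 crossings (≤ 5):
1. bodyguard South and diplomat South cross → the island.
2. bodyguard South crosses ← the mainland.
3. bodyguard East, bodyguard North, and bodyguard South cross → the island.
4. diplomat South crosses ← the mainland.
5. diplomat East, diplomat North, and diplomat South cross → the island.

Yes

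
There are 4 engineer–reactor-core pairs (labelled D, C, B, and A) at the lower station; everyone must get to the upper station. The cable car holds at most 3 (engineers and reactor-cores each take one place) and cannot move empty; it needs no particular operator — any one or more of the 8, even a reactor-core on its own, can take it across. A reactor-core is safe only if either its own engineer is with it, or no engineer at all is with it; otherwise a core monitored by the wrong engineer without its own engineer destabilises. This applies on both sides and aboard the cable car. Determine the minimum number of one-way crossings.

9

Counting alone: each trip to the upper station takes at most 3 across and each return brings at least 1 back, so after t trips out (and t−1 returns) at most 3t − (t−1) of the 8 are across; that first reaches 8 at t = 4, so at least 7 crossings are needed.
The safety rule pushes this higher. Following every safe sequence of crossings, the most of the 8 that can be at the upper station as the cable car arrives there on crossing 7 is 7 — never all 8.
So no plan with fewer than 9 crossings exists, and this one achieves 9:
1. engineer D and reactor-core D cross → the upper station.
2. engineer D crosses ← the lower station.
3. engineer C, engineer D, and reactor-core C cross → the upper station.
4. engineer D and reactor-core D cross ← the lower station.
5. engineer A, engineer B, and engineer D cross → the upper station.
6. reactor-core C crosses ← the lower station.
7. reactor-core C and reactor-core D cross → the upper station.
8. reactor-core D crosses ← the lower station.
9. reactor-core A, reactor-core B, and reactor-core D cross → the upper station.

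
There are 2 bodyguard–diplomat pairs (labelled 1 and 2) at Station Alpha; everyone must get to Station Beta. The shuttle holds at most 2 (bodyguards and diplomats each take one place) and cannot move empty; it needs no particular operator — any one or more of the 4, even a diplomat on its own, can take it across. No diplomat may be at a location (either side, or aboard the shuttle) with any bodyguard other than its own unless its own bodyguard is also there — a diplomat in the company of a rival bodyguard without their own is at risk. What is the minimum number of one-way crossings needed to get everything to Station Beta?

Counting alone: each trip to Station Beta takes at most 2 across and each return brings at least 1 back, so after t trips out (and t−1 returns) at most 2t − (t−1) of the 4 are across; that first reaches 4 at t = 3, so at least 5 crossings are needed.
The plan below uses exactly 5 crossings, so it is optimal:
1. bodyguard 1 and diplomat 1 cross → Station Beta.
2. bodyguard 1 crosses ← Station Alpha.
3. bodyguard 1 and bodyguard 2 cross → Station Beta.
4. bodyguard 2 crosses ← Station Alpha.
5. bodyguard 2 and diplomat 2 cross → Station Beta.

5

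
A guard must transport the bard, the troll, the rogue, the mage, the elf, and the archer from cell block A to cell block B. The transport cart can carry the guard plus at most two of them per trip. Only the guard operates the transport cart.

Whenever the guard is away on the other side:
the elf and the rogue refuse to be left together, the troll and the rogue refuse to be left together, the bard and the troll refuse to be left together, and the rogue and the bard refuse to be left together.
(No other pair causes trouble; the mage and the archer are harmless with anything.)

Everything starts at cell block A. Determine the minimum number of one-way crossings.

9

Counting alone: the guard can take at most 2 across per trip to cell block B, so moving all 6 needs at least 3 loaded trips out, with a return between consecutive ones — at least 5 crossings.
The safety rule pushes this higher. Following every safe sequence of crossings, the most of the 6 that can be at cell block B as the transport cart arrives there on crossings 5, 7 is 4, 5 respectively — never all 6.
So no plan with fewer than 9 crossings exists, and this one achieves 9:
1. Guard goes to cell block B with the bard and the rogue.
2. Guard goes back to cell block A with the bard.
3. Guard goes to cell block B with the bard and the mage.
4. Guard goes back to cell block A with the bard.
5. Guard goes to cell block B with the bard and the elf.
6. Guard goes back to cell block A with the rogue.
7. Guard goes to cell block B with the archer and the troll.
8. Guard goes back to cell block A with the bard.
9. Guard goes to cell block B with the bard and the rogue.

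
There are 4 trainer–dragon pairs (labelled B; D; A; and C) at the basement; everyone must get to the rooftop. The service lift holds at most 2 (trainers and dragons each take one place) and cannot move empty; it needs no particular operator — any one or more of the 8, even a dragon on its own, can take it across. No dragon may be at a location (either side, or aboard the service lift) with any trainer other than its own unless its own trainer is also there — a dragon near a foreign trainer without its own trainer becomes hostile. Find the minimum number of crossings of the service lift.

Following every safe sequence of crossings from the start, the most of the 8 that can be at the rooftop as the service lift arrives there on crossings 1, 3, 5 is 2, 3, 4 respectively; the best ever achieved is 4 of 8.
From crossing 7 on, no configuration arises that was not already reachable earlier: only 44 distinct safe configurations (who is on which side, and where the service lift is) can ever be reached, none of them has everyone across, and every continuation just revisits them. So no valid plan exists.

impossible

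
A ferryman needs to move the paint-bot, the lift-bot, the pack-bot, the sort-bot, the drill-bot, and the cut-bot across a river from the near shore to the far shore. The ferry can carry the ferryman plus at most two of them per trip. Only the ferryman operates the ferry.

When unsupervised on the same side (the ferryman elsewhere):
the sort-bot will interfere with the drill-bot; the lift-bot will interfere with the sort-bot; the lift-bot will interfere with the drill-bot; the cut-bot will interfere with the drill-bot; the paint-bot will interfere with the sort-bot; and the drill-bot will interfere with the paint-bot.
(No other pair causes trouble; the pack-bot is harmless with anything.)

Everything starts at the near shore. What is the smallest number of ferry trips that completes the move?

9

Counting alone: the ferryman can take at most 2 across per trip to the far shore, so moving all 6 needs at least 3 loaded trips out, with a return between consecutive ones — at least 5 crossings.
The safety rule pushes this higher. Following every safe sequence of crossings, the most of the 6 that can be at the far shore as the ferry arrives there on crossings 5, 7 is 4, 5 respectively — never all 6.
So no plan with fewer than 9 crossings exists, and this one achieves 9:
1. Ferryman goes to the far shore with the drill-bot and the sort-bot.
2. Ferryman goes back to the near shore with the sort-bot.
3. Ferryman goes to the far shore with the lift-bot and the paint-bot.
4. Ferryman goes back to the near shore with the drill-bot.
5. Ferryman goes to the far shore with the drill-bot and the pack-bot.
6. Ferryman goes back to the near shore with the drill-bot.
7. Ferryman goes to the far shore with the cut-bot and the sort-bot.
8. Ferryman goes back to the near shore with the sort-bot.
9. Ferryman goes to the far shore with the drill-bot and the sort-bot.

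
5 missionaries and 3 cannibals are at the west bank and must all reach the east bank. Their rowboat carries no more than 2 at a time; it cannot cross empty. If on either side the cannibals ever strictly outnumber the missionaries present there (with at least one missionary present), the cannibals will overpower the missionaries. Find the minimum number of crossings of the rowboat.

Counting alone: each trip to the east bank takes at most 2 across and each return brings at least 1 back, so after t trips out (and t−1 returns) at most 2t − (t−1) of the 8 are across; that first reaches 8 at t = 7, so at least 13 crossings are needed.
The plan below uses exactly 13 crossings, so it is optimal:
1. 2 cannibals → the east bank.  (the west bank: 5M 1C; the east bank: 0M 2C)
2. 1 cannibal ← the west bank.  (the west bank: 5M 2C; the east bank: 0M 1C)
3. 2 cannibals → the east bank.  (the west bank: 5M 0C; the east bank: 0M 3C)
4. 1 cannibal ← the west bank.  (the west bank: 5M 1C; the east bank: 0M 2C)
5. 2 missionaries → the east bank.  (the west bank: 3M 1C; the east bank: 2M 2C)
6. 1 cannibal ← the west bank.  (the west bank: 3M 2C; the east bank: 2M 1C)
7. 1 missionary and 1 cannibal → the east bank.  (the west bank: 2M 1C; the east bank: 3M 2C)
8. 1 cannibal ← the west bank.  (the west bank: 2M 2C; the east bank: 3M 1C)
9. 2 cannibals → the east bank.  (the west bank: 2M 0C; the east bank: 3M 3C)
10. 1 cannibal ← the west bank.  (the west bank: 2M 1C; the east bank: 3M 2C)
11. 1 missionary and 1 cannibal → the east bank.  (the west bank: 1M 0C; the east bank: 4M 3C)
12. 1 cannibal ← the west bank.  (the west bank: 1M 1C; the east bank: 4M 2C)
13. 1 missionary and 1 cannibal → the east bank.  (the west bank: 0M 0C; the east bank: 5M 3C)

13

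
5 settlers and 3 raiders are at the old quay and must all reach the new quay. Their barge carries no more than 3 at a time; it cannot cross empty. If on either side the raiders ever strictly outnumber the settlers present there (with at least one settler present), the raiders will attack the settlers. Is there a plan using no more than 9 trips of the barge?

Yes

Yes — this plan uses 7 crossings (≤ 9):
1. 2 raiders → the new quay.  (the old quay: 5S 1R; the new quay: 0S 2R)
2. 1 raider ← the old quay.  (the old quay: 5S 2R; the new quay: 0S 1R)
3. 2 settlers and 1 raider → the new quay.  (the old quay: 3S 1R; the new quay: 2S 2R)
4. 1 raider ← the old quay.  (the old quay: 3S 2R; the new quay: 2S 1R)
5. 1 settler and 2 raiders → the new quay.  (the old quay: 2S 0R; the new quay: 3S 3R)
6. 1 raider ← the old quay.  (the old quay: 2S 1R; the new quay: 3S 2R)
7. 2 settlers and 1 raider → the new quay.  (the old quay: 0S 0R; the new quay: 5S 3R)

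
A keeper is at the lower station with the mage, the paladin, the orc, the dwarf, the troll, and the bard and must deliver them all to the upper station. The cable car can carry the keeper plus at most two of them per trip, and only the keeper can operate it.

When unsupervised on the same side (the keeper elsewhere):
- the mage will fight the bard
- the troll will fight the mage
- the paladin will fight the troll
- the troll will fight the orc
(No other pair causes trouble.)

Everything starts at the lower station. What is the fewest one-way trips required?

Counting alone: the keeper can take at most 2 across per trip to the upper station, so moving all 6 needs at least 3 loaded trips out, with a return between consecutive ones — at least 5 crossings.
The safety rule pushes this higher. Following every safe sequence of crossings, the most of the 6 that can be at the upper station as the cable car arrives there on crossing 5 is 5 — never all 6.
So no plan with fewer than 7 crossings exists, and this one achieves 7:
1. Keeper goes to the upper station with the mage and the troll.  [the lower station: the bard, the dwarf, the orc, the paladin | the upper station: the mage, the troll]
2. Keeper goes back to the lower station with the mage.  [the lower station: the bard, the dwarf, the mage, the orc, the paladin | the upper station: the troll]
3. Keeper goes to the upper station with the mage and the paladin.  [the lower station: the bard, the dwarf, the orc | the upper station: the mage, the paladin, the troll]
4. Keeper goes back to the lower station with the troll.  [the lower station: the bard, the dwarf, the orc, the troll | the upper station: the mage, the paladin]
5. Keeper goes to the upper station with the dwarf and the orc.  [the lower station: the bard, the troll | the upper station: the dwarf, the mage, the orc, the paladin]
6. Keeper goes back to the lower station alone.  [the lower station: the bard, the troll | the upper station: the dwarf, the mage, the orc, the paladin]
7. Keeper goes to the upper station with the bard and the troll.  [the lower station: — | the upper station: the bard, the dwarf, the mage, the orc, the paladin, the troll]

7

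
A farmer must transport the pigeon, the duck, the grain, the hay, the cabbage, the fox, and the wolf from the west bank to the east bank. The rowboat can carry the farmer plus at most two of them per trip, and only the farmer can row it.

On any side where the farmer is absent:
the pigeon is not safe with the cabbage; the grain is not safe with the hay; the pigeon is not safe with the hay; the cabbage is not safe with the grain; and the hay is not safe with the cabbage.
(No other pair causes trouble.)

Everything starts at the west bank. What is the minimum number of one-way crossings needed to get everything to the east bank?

11

Counting alone: the farmer can take at most 2 across per trip to the east bank, so moving all 7 needs at least 4 loaded trips out, with a return between consecutive ones — at least 7 crossings.
The safety rule pushes this higher. Following every safe sequence of crossings, the most of the 7 that can be at the east bank as the rowboat arrives there on crossings 7, 9 is 5, 6 respectively — never all 7.
So no plan with fewer than 11 crossings exists, and this one achieves 11:
1. Farmer goes to the east bank with the cabbage and the hay.  [the west bank: the duck, the fox, the grain, the pigeon, the wolf | the east bank: the cabbage, the hay]
2. Farmer goes back to the west bank with the hay.  [the west bank: the duck, the fox, the grain, the hay, the pigeon, the wolf | the east bank: the cabbage]
3. Farmer goes to the east bank with the grain and the pigeon.  [the west bank: the duck, the fox, the hay, the wolf | the east bank: the cabbage, the grain, the pigeon]
4. Farmer goes back to the west bank with the cabbage.  [the west bank: the cabbage, the duck, the fox, the hay, the wolf | the east bank: the grain, the pigeon]
5. Farmer goes to the east bank with the duck and the hay.  [the west bank: the cabbage, the fox, the wolf | the east bank: the duck, the grain, the hay, the pigeon]
6. Farmer goes back to the west bank with the hay.  [the west bank: the cabbage, the fox, the hay, the wolf | the east bank: the duck, the grain, the pigeon]
7. Farmer goes to the east bank with the fox and the hay.  [the west bank: the cabbage, the wolf | the east bank: the duck, the fox, the grain, the hay, the pigeon]
8. Farmer goes back to the west bank with the hay.  [the west bank: the cabbage, the hay, the wolf | the east bank: the duck, the fox, the grain, the pigeon]
9. Farmer goes to the east bank with the hay and the wolf.  [the west bank: the cabbage | the east bank: the duck, the fox, the grain, the hay, the pigeon, the wolf]
10. Farmer goes back to the west bank with the hay.  [the west bank: the cabbage, the hay | the east bank: the duck, the fox, the grain, the pigeon, the wolf]
11. Farmer goes to the east bank with the cabbage and the hay.  [the west bank: — | the east bank: the cabbage, the duck, the fox, the grain, the hay, the pigeon, the wolf]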